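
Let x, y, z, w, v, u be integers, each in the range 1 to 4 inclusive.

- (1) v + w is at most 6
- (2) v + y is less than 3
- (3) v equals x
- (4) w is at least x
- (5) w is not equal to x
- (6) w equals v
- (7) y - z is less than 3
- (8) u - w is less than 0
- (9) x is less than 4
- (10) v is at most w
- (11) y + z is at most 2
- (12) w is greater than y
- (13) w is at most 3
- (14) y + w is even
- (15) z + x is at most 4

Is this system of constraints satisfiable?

Unsatisfiable

From constraints 3 and 6, w = v = x, so w = x. But constraint 5 says w ≠ x. Contradiction.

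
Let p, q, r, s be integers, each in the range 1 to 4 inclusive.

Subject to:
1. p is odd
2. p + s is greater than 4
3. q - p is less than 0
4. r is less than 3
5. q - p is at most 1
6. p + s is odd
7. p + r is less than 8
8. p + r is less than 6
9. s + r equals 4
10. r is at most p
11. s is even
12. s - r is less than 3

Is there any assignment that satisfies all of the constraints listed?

The assignment p = 3, q = 2, r = 2, s = 2 works:
  constraint 2 holds since p + s = 5.
  constraint 3 holds since q - p = -1.
  constraint 5 holds since q - p = -1.
The rest check out directly.

Satisfiable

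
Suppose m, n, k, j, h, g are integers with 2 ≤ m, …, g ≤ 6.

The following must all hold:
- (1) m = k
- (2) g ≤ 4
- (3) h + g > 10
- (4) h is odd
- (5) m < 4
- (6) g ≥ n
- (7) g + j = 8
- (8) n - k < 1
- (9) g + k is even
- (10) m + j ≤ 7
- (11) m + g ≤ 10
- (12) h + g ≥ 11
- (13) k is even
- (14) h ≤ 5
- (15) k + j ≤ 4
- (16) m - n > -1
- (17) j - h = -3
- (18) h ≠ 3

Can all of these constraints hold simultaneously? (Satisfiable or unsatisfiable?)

Unsatisfiable

From constraint 14: h ≤ 5. From constraint 2: g ≤ 4. Hence h + g ≤ 9. But constraint 12 requires h + g ≥ 11, and 11 > 9. Contradiction.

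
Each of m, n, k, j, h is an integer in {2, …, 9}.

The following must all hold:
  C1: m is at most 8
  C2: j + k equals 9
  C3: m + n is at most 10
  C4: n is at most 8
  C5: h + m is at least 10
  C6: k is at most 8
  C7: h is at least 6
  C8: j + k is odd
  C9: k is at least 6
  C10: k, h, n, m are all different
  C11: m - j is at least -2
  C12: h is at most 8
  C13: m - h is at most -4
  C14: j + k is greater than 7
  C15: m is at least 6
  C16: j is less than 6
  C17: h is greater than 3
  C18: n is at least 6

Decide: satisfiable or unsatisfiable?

Constraints 1, 4, 6, 7, 9, 12, 15, and 18 confine each of k, h, n, m to the 3 values {6, …, 8}.
Constraint 10 requires all 4 of them to be distinct, but only 3 values are available — impossible by the pigeonhole principle.

Unsatisfiable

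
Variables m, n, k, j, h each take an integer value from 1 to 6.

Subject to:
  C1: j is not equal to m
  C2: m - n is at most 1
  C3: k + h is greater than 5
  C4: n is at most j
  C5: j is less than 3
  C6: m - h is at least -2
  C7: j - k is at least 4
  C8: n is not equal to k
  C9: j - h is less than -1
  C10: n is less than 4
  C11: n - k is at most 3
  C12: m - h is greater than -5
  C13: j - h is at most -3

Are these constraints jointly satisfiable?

Unsatisfiable

Constraints 2, 6, 7, 11, and 13 give m − h ≥ -2, h − j ≥ 3, j − k ≥ 4, k − n ≥ -3, n − m ≥ -1.
Adding all 5 inequalities: the left sides telescope to 0, and the right sides sum to (-2) + 3 + 4 + (-3) + (-1) = 1. So 0 ≥ 1, which is false.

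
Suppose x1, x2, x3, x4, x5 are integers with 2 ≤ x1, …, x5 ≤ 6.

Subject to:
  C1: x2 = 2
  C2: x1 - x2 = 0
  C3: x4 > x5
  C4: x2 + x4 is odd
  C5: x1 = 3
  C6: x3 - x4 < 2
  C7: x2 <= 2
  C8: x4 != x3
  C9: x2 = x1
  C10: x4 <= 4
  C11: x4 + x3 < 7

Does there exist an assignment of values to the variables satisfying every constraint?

Unsatisfiable

Constraint 1 fixes x2 = 2 and constraint 5 fixes x1 = 3, but constraint 9 requires x2 = x1. Since 2 ≠ 3, contradiction.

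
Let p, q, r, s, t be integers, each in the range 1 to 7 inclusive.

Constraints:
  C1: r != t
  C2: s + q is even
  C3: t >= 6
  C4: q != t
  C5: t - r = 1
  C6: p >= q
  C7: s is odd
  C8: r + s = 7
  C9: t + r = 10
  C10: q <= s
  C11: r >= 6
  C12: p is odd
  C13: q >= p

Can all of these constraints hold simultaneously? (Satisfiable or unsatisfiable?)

Unsatisfiable

From constraint 3: t ≥ 6. From constraint 11: r ≥ 6. Hence t + r ≥ 12. But constraint 9 requires t + r = 10, and 10 < 12. Contradiction.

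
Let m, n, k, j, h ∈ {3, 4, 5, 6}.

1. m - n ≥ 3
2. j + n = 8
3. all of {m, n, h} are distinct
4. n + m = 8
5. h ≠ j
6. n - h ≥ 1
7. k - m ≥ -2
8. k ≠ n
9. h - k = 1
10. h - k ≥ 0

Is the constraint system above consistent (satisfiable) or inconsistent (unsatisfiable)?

Unsatisfiable

Constraints 1, 6, 7, and 10 give n − h ≥ 1, h − k ≥ 0, k − m ≥ -2, m − n ≥ 3.
Adding all 4 inequalities: the left sides telescope to 0, and the right sides sum to 1 + 0 + (-2) + 3 = 2. So 0 ≥ 2, which is false.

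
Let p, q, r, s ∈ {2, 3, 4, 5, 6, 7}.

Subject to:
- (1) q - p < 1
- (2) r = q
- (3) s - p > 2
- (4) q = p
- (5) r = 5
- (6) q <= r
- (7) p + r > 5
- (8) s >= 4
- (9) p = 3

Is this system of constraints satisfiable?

Constraint 5 fixes r = 5 and constraint 9 fixes p = 3. Constraints 2 and 4 give r = q = p, so r = p. But 5 ≠ 3 — contradiction.

Unsatisfiable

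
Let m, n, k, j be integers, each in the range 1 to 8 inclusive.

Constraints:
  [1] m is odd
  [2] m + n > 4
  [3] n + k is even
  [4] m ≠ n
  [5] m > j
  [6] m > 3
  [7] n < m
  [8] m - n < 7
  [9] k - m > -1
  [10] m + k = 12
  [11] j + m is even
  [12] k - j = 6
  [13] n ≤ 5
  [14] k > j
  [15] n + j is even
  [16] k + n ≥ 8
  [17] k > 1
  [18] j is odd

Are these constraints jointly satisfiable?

Take m = 5, n = 1, k = 7, j = 1. Then constraint 2: m + n = 6; constraint 8: m - n = 4, and every other listed constraint is also met.

Satisfiable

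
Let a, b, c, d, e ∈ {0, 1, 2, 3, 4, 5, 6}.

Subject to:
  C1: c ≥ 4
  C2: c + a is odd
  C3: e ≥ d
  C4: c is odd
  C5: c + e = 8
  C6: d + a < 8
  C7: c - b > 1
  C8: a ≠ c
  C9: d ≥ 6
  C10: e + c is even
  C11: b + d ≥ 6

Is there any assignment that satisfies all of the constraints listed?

From constraint 1: c ≥ 4. From constraints 3 and 9: e ≥ d ≥ 6. Hence c + e ≥ 10. But constraint 5 requires c + e = 8, and 8 < 10. Contradiction.

Unsatisfiable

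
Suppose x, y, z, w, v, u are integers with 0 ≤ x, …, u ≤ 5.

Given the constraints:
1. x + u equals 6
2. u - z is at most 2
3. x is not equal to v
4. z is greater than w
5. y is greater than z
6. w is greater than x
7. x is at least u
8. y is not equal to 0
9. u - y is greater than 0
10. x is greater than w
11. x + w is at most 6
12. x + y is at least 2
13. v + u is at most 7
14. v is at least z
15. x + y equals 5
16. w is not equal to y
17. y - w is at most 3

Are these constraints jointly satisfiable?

Constraints 4, 5, 6, 7, and 9 give z < y, y < u, u ≤ x, x < w, w < z. Chaining: z < y < u ≤ x < w < z, which forces z < z — impossible.

Unsatisfiable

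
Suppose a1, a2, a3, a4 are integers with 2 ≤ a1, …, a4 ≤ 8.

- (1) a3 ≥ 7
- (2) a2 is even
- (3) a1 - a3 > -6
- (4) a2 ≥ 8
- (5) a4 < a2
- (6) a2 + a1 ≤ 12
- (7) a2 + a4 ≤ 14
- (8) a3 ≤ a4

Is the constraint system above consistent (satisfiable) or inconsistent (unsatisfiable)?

From constraint 4: a2 ≥ 8. From constraints 1 and 8: a4 ≥ a3 ≥ 7. Hence a2 + a4 ≥ 15. But constraint 7 requires a2 + a4 ≤ 14, and 14 < 15. Contradiction.

Unsatisfiable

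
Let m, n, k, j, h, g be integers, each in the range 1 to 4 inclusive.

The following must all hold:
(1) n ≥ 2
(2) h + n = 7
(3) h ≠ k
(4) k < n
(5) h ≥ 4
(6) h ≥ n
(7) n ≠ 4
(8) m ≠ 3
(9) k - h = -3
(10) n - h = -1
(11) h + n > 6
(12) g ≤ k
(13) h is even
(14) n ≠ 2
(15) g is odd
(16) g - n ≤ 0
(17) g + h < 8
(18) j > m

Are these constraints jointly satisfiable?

Try m = 2, n = 3, k = 1, j = 4, h = 4, g = 1.
Check constraint 2: h + n = 7; constraint 9: k - h = -3; constraint 10: n - h = -1. The remaining constraints are straightforward to verify.

Satisfiable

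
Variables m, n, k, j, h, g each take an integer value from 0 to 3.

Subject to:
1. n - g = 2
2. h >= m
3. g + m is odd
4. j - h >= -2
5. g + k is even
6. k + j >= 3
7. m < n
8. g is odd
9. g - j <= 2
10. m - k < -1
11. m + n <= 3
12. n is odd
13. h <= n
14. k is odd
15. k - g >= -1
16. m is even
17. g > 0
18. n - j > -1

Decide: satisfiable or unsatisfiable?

Satisfiable

One satisfying assignment is m = 0, n = 3, k = 3, j = 2, h = 3, g = 1.
For the less obvious constraints — constraint 1: n - g = 2; constraint 4: j - h = -1; constraint 6: k + j = 5 — and the others hold by inspection.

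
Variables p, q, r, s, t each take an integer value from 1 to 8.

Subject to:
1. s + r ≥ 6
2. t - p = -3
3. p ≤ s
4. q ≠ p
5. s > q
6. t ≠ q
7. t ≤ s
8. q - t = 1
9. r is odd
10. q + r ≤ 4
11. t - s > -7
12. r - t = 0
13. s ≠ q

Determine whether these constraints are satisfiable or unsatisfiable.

Satisfiable

Setting (p, q, r, s, t) = (4, 2, 1, 5, 1) satisfies everything: constraint 1: s + r = 6; constraint 2: t - p = -3, and the others follow.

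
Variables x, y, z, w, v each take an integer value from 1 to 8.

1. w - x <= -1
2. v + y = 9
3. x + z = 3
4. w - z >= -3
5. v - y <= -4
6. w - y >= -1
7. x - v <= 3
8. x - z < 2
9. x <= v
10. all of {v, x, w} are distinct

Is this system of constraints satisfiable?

Constraints 1, 5, 6, and 7 give w − y ≥ -1, y − v ≥ 4, v − x ≥ -3, x − w ≥ 1.
Adding all 4 inequalities: the left sides telescope to 0, and the right sides sum to (-1) + 4 + (-3) + 1 = 1. So 0 ≥ 1, which is false.

Unsatisfiable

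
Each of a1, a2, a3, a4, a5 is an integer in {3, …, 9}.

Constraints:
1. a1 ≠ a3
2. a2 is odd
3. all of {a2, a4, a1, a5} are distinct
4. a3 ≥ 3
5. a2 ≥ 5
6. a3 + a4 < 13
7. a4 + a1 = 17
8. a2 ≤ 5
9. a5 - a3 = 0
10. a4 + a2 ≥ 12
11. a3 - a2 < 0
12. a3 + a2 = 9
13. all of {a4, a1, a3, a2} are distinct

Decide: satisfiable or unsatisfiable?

Satisfiable

The assignment a1 = 9, a2 = 5, a3 = 4, a4 = 8, a5 = 4 works:
  constraint 6 holds since a3 + a4 = 12.
  constraint 7 holds since a4 + a1 = 17.
The rest check out directly.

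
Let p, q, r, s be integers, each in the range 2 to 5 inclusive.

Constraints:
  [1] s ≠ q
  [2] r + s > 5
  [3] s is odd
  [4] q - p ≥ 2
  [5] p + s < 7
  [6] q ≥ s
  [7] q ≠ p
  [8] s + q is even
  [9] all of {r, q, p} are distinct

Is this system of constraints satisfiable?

Satisfiable

One satisfying assignment is p = 2, q = 5, r = 4, s = 3.
For the less obvious constraints — constraint 2: r + s = 7; constraint 4: q - p = 3; constraint 5: p + s = 5 — and the others hold by inspection.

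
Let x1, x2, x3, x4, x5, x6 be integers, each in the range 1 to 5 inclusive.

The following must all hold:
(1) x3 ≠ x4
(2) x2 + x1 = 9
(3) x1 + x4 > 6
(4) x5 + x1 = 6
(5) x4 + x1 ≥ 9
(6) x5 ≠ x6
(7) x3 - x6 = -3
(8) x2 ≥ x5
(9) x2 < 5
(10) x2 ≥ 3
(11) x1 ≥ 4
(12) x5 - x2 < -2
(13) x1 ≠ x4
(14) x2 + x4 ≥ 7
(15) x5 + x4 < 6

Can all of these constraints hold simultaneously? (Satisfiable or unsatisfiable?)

The assignment x1 = 5, x2 = 4, x3 = 1, x4 = 4, x5 = 1, x6 = 4 works:
  constraint 2 holds since x2 + x1 = 9.
  constraint 3 holds since x1 + x4 = 9.
  constraint 4 holds since x5 + x1 = 6.
The rest check out directly.

Satisfiable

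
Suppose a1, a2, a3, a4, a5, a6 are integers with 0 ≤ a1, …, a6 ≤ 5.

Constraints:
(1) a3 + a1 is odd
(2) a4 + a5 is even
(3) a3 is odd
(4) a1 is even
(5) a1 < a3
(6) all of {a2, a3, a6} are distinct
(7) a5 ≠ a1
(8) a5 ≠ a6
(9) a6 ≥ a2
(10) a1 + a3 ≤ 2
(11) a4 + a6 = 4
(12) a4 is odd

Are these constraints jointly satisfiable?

Try a1 = 0, a2 = 2, a3 = 1, a4 = 1, a5 = 5, a6 = 3.
Check constraint 6: values 2, 1, 3 are distinct; constraint 10: a1 + a3 = 1; constraint 11: a4 + a6 = 4. The remaining constraints are straightforward to verify.

Satisfiable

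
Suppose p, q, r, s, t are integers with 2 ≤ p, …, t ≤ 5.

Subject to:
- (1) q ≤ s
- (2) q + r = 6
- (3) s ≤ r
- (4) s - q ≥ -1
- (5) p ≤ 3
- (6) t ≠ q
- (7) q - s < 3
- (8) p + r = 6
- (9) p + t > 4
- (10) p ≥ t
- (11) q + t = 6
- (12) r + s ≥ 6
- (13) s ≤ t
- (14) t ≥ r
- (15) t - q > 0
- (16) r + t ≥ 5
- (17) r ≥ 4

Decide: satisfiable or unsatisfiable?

From constraints 14 and 17: t ≥ r and r ≥ 4, so t ≥ 4. From constraints 5 and 10: t ≤ p and p ≤ 3, so t ≤ 3. But 3 < 4, so no value of t works.

Unsatisfiable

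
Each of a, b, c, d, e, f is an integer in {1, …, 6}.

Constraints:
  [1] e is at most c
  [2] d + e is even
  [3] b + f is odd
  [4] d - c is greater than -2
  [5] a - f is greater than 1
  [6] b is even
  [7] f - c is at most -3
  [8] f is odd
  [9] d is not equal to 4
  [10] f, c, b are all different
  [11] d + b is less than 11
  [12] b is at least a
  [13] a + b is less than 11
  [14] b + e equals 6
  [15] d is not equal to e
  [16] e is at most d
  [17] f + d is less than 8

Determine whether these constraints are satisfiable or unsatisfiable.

Satisfiable

Take a = 4, b = 4, c = 6, d = 6, e = 2, f = 1. Then constraint 4: d - c = 0; constraint 5: a - f = 3; constraint 7: f - c = -5, and every other listed constraint is also met.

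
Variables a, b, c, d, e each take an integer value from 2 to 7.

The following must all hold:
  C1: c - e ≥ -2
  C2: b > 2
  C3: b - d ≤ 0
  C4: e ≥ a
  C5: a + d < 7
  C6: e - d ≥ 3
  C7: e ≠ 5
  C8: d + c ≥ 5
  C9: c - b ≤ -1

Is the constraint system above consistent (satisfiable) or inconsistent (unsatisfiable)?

Unsatisfiable

Constraints 1, 3, 6, and 9 give c − e ≥ -2, e − d ≥ 3, d − b ≥ 0, b − c ≥ 1.
Adding all 4 inequalities: the left sides telescope to 0, and the right sides sum to (-2) + 3 + 0 + 1 = 2. So 0 ≥ 2, which is false.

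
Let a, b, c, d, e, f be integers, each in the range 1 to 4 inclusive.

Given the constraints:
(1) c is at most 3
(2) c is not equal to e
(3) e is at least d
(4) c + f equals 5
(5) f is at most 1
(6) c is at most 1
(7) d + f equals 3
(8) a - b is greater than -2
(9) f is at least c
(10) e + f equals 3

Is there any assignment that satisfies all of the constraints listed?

From constraint 1: c ≤ 3. From constraint 5: f ≤ 1. Hence c + f ≤ 4. But constraint 4 requires c + f = 5, and 5 > 4. Contradiction.

Unsatisfiable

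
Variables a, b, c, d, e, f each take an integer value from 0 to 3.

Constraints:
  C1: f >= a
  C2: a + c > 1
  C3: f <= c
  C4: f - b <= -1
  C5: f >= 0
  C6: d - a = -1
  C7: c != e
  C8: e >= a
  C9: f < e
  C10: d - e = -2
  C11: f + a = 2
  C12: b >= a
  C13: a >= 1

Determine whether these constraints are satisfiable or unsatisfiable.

Satisfiable

Setting (a, b, c, d, e, f) = (1, 2, 1, 0, 2, 1) satisfies everything: constraint 2: a + c = 2; constraint 4: f - b = -1, and the others follow.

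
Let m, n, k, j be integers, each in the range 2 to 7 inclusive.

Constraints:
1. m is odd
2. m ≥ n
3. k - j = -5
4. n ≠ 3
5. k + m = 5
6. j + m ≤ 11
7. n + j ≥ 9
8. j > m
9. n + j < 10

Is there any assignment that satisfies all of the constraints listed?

Setting (m, n, k, j) = (3, 2, 2, 7) satisfies everything: constraint 3: k - j = -5; constraint 5: k + m = 5; constraint 6: j + m = 10, and the others follow.

Satisfiable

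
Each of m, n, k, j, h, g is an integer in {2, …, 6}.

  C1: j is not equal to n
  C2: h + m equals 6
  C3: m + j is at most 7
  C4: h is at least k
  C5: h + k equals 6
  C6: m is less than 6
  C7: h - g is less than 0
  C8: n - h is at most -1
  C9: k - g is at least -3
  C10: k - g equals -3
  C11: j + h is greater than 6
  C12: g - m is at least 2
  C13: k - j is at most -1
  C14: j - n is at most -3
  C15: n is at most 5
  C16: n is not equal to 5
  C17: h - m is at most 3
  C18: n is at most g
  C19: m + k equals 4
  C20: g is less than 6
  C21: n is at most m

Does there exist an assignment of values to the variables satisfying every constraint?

Unsatisfiable

Constraints 8, 9, 12, 13, 14, and 17 give g − m ≥ 2, m − h ≥ -3, h − n ≥ 1, n − j ≥ 3, j − k ≥ 1, k − g ≥ -3.
Adding all 6 inequalities: the left sides telescope to 0, and the right sides sum to 2 + (-3) + 1 + 3 + 1 + (-3) = 1. So 0 ≥ 1, which is false.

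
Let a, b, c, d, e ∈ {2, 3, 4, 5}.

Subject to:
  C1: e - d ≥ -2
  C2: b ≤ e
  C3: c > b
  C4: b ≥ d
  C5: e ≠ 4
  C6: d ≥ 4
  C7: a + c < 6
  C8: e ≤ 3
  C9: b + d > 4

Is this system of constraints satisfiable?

Unsatisfiable

From constraints 4 and 6: b ≥ d and d ≥ 4, so b ≥ 4. From constraints 2 and 8: b ≤ e and e ≤ 3, so b ≤ 3. But 3 < 4, so no value of b works.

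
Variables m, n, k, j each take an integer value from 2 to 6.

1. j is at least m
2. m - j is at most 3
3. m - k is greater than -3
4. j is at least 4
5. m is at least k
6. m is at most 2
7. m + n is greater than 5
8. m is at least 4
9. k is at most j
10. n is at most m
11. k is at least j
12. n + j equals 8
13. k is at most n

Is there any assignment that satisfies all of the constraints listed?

Unsatisfiable

From constraints 4 and 11: k ≥ j and j ≥ 4, so k ≥ 4. From constraints 5 and 6: k ≤ m and m ≤ 2, so k ≤ 2. But 2 < 4, so no value of k works.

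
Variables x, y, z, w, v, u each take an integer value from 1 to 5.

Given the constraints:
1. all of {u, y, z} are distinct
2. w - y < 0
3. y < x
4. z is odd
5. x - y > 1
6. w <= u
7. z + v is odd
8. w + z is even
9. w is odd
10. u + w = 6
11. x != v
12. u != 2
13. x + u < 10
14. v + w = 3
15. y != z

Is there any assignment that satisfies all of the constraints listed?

Satisfiable

One satisfying assignment is x = 4, y = 2, z = 1, w = 1, v = 2, u = 5.
For the less obvious constraints — constraint 2: w - y = -1; constraint 5: x - y = 2 — and the others hold by inspection.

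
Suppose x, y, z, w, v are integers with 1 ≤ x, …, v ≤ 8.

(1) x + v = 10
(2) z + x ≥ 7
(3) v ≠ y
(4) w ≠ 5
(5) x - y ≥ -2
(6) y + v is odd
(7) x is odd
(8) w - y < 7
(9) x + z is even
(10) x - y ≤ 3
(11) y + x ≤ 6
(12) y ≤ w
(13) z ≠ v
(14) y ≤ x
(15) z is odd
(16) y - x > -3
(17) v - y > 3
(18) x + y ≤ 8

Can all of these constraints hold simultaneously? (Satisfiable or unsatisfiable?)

One satisfying assignment is x = 3, y = 2, z = 5, w = 7, v = 7.
For the less obvious constraints — constraint 1: x + v = 10; constraint 2: z + x = 8; constraint 5: x - y = 1 — and the others hold by inspection.

Satisfiable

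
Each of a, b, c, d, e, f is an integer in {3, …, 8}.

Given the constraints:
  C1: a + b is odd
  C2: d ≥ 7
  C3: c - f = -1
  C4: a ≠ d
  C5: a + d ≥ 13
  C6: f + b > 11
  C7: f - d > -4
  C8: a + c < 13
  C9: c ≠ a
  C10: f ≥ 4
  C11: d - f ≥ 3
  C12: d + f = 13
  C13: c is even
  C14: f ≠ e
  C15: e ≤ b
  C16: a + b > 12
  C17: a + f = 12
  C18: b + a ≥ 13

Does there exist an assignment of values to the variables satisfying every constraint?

Satisfiable

The assignment a = 7, b = 8, c = 4, d = 8, e = 6, f = 5 works:
  constraint 3 holds since c - f = -1.
  constraint 5 holds since a + d = 15.
The rest check out directly.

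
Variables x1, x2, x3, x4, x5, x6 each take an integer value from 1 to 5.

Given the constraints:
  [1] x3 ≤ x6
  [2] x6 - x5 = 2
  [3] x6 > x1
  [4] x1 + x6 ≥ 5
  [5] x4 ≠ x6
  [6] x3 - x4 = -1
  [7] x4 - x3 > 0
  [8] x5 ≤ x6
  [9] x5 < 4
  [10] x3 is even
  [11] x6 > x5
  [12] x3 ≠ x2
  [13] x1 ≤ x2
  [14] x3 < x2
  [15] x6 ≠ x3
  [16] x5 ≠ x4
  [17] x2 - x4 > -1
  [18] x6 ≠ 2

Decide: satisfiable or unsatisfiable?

Satisfiable

Setting (x1, x2, x3, x4, x5, x6) = (2, 4, 2, 3, 2, 4) satisfies everything: constraint 2: x6 - x5 = 2; constraint 4: x1 + x6 = 6, and the others follow.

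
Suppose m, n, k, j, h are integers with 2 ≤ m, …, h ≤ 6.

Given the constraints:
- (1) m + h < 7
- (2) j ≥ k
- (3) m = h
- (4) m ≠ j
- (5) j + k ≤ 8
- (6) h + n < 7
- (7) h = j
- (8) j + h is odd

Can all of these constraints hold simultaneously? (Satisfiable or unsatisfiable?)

From constraints 3 and 7, m = h = j, so m = j. But constraint 4 says m ≠ j. Contradiction.

Unsatisfiable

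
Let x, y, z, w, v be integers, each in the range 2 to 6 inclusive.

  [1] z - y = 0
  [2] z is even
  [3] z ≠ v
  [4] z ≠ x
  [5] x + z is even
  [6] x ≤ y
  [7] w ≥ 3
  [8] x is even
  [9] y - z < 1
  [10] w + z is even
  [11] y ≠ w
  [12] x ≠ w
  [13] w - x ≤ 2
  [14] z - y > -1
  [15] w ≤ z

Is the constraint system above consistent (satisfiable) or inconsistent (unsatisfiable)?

Try x = 2, y = 6, z = 6, w = 4, v = 5.
Check constraint 1: z - y = 0; constraint 9: y - z = 0; constraint 13: w - x = 2. The remaining constraints are straightforward to verify.

Satisfiable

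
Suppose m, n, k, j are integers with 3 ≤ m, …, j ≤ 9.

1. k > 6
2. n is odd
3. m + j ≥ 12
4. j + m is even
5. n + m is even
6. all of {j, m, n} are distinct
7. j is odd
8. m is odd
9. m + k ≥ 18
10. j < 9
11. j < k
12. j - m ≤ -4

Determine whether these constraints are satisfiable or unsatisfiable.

Try m = 9, n = 5, k = 9, j = 3.
Check constraint 3: m + j = 12; constraint 9: m + k = 18; constraint 12: j - m = -6. The remaining constraints are straightforward to verify.

Satisfiable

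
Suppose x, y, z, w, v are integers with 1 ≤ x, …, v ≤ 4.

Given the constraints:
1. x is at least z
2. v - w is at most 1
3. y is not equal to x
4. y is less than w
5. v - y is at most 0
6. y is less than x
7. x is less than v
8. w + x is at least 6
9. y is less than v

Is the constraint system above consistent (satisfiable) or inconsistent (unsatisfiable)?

Unsatisfiable

Constraints 5, 6, and 7 give v ≤ y, y < x, x < v. Chaining: v ≤ y < x < v, which forces v < v — impossible.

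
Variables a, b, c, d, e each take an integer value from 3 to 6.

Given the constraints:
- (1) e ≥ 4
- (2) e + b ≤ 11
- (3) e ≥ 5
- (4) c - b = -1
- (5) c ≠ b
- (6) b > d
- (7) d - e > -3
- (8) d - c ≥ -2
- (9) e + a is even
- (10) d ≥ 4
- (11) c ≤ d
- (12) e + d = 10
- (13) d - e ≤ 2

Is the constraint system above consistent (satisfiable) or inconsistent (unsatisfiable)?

Try a = 5, b = 6, c = 5, d = 5, e = 5.
Check constraint 2: e + b = 11; constraint 4: c - b = -1; constraint 7: d - e = 0. The remaining constraints are straightforward to verify.

Satisfiable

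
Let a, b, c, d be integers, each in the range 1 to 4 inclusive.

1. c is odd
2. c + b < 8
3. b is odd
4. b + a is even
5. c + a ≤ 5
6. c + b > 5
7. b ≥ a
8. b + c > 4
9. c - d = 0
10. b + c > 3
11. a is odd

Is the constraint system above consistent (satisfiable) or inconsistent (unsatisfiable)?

Take a = 1, b = 3, c = 3, d = 3. Then constraint 2: c + b = 6; constraint 5: c + a = 4; constraint 6: c + b = 6, and every other listed constraint is also met.

Satisfiable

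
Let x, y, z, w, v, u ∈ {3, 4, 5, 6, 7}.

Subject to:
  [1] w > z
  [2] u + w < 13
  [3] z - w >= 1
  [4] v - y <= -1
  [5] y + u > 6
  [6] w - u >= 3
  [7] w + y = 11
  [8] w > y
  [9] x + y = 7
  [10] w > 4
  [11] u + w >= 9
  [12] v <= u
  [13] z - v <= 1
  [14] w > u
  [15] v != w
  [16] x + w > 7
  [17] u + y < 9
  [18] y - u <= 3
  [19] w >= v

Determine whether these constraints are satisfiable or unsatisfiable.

Unsatisfiable

Constraints 3, 4, 6, 13, and 18 give w − u ≥ 3, u − y ≥ -3, y − v ≥ 1, v − z ≥ -1, z − w ≥ 1.
Adding all 5 inequalities: the left sides telescope to 0, and the right sides sum to 3 + (-3) + 1 + (-1) + 1 = 1. So 0 ≥ 1, which is false.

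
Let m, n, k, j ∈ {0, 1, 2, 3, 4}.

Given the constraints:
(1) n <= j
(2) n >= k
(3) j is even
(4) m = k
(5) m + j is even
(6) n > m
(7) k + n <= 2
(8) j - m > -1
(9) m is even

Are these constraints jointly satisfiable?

One satisfying assignment is m = 0, n = 2, k = 0, j = 2.
For the less obvious constraints — constraint 3: j = 2 is even; constraint 7: k + n = 2; constraint 8: j - m = 2 — and the others hold by inspection.

Satisfiable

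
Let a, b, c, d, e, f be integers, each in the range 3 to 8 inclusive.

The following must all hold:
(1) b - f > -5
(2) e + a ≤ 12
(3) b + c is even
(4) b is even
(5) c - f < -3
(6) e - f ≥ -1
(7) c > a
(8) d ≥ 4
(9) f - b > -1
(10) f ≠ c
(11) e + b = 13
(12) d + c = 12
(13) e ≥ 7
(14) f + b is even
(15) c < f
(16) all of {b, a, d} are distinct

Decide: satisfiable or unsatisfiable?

One satisfying assignment is a = 3, b = 6, c = 4, d = 8, e = 7, f = 8.
For the less obvious constraints — constraint 1: b - f = -2; constraint 2: e + a = 10; constraint 5: c - f = -4 — and the others hold by inspection.

Satisfiable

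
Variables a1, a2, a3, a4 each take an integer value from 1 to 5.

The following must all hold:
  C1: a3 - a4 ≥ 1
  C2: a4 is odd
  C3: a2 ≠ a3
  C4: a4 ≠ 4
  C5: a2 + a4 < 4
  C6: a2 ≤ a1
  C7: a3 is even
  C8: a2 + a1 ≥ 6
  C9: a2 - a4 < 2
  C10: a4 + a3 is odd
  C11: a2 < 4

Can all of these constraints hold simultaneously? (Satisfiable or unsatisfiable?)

Try a1 = 5, a2 = 1, a3 = 2, a4 = 1.
Check constraint 1: a3 - a4 = 1; constraint 5: a2 + a4 = 2; constraint 8: a2 + a1 = 6. The remaining constraints are straightforward to verify.

Satisfiable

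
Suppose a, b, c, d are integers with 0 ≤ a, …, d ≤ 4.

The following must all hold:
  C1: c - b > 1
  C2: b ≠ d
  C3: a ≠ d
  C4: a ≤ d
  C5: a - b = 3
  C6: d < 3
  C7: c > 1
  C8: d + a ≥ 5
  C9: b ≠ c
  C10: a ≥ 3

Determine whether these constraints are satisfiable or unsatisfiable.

From constraints 4 and 10: d ≥ a and a ≥ 3, so d ≥ 3. From constraint 6: d ≤ 2. But 2 < 3, so no value of d works.

Unsatisfiable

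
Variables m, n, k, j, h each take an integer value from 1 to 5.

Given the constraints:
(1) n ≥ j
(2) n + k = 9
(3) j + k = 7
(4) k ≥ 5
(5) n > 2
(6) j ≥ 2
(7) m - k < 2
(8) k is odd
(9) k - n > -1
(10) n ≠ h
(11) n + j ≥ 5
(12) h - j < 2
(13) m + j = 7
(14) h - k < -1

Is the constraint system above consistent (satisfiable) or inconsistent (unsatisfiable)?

Satisfiable

One satisfying assignment is m = 5, n = 4, k = 5, j = 2, h = 2.
For the less obvious constraints — constraint 2: n + k = 9; constraint 3: j + k = 7 — and the others hold by inspection.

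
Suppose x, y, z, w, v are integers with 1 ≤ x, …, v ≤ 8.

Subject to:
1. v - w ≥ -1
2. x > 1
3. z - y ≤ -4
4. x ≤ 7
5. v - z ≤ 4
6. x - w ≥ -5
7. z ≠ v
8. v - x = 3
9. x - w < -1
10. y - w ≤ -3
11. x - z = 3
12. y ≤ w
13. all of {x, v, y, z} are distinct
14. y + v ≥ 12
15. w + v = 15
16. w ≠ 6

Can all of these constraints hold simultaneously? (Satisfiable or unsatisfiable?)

Constraints 1, 3, 5, and 10 give w − y ≥ 3, y − z ≥ 4, z − v ≥ -4, v − w ≥ -1.
Adding all 4 inequalities: the left sides telescope to 0, and the right sides sum to 3 + 4 + (-4) + (-1) = 2. So 0 ≥ 2, which is false.

Unsatisfiable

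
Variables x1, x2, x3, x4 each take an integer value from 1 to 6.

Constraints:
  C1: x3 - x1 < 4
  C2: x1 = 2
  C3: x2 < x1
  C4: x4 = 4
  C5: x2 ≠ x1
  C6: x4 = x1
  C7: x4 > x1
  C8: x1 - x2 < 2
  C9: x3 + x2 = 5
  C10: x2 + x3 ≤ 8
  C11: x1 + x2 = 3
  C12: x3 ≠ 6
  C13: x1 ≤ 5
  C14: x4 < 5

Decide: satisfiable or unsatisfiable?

Constraint 4 fixes x4 = 4 and constraint 2 fixes x1 = 2, but constraint 6 requires x4 = x1. Since 4 ≠ 2, contradiction.

Unsatisfiable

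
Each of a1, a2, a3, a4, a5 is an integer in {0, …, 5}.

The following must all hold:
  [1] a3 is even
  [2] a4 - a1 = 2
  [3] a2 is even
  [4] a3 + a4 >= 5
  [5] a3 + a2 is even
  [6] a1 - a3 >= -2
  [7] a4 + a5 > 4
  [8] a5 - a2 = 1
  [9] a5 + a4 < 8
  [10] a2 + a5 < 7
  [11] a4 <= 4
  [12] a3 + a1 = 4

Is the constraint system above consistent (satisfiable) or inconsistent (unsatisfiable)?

Satisfiable

Try a1 = 2, a2 = 2, a3 = 2, a4 = 4, a5 = 3.
Check constraint 2: a4 - a1 = 2; constraint 4: a3 + a4 = 6. The remaining constraints are straightforward to verify.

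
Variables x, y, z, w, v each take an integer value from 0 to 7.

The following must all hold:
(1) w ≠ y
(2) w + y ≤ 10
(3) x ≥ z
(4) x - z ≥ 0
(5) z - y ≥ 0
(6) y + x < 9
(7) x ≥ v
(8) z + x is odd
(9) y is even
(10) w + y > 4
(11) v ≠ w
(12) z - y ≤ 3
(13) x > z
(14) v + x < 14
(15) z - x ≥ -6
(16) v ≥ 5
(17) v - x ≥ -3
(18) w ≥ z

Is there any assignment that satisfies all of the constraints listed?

Satisfiable

The assignment x = 6, y = 0, z = 3, w = 7, v = 6 works:
  constraint 2 holds since w + y = 7.
  constraint 4 holds since x - z = 3.
The rest check out directly.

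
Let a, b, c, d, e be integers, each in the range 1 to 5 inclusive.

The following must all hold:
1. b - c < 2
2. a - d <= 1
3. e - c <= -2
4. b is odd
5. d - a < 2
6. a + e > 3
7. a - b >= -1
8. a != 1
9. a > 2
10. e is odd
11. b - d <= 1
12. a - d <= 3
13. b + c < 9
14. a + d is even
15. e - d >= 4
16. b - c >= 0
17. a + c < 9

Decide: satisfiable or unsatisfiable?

Unsatisfiable

Constraints 3, 7, 12, 15, and 16 give d − a ≥ -3, a − b ≥ -1, b − c ≥ 0, c − e ≥ 2, e − d ≥ 4.
Adding all 5 inequalities: the left sides telescope to 0, and the right sides sum to (-3) + (-1) + 0 + 2 + 4 = 2. So 0 ≥ 2, which is false.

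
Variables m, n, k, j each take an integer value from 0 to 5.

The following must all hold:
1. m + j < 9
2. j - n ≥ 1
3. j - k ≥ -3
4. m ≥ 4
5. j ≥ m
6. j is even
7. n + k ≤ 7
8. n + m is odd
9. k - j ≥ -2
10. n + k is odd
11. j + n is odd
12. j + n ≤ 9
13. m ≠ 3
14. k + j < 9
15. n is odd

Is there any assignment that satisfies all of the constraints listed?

Satisfiable

Take m = 4, n = 3, k = 4, j = 4. Then constraint 1: m + j = 8; constraint 2: j - n = 1; constraint 3: j - k = 0, and every other listed constraint is also met.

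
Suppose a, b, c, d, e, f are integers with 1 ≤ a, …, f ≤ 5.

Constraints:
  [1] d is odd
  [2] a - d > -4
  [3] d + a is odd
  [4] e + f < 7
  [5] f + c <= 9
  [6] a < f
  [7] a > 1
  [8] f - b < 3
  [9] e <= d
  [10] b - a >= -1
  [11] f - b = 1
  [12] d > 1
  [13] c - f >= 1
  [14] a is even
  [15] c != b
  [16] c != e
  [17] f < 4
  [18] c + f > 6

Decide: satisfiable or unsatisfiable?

Satisfiable

Setting (a, b, c, d, e, f) = (2, 2, 5, 5, 3, 3) satisfies everything: constraint 2: a - d = -3; constraint 4: e + f = 6, and the others follow.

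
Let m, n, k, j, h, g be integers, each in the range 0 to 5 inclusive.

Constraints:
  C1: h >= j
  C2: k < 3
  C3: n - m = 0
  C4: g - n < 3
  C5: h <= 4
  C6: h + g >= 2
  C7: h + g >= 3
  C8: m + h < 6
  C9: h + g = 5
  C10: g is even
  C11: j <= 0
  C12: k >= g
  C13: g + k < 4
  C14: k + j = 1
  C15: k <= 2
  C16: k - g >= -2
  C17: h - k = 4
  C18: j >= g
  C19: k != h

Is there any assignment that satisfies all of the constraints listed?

Unsatisfiable

From constraint 5: h ≤ 4. From constraints 11 and 18: g ≤ j ≤ 0. Hence h + g ≤ 4. But constraint 9 requires h + g = 5, and 5 > 4. Contradiction.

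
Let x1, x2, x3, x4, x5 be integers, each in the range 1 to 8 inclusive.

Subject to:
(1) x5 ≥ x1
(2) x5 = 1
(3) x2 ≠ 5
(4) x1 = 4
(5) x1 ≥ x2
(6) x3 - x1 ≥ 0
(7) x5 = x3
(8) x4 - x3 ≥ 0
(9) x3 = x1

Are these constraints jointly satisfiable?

Constraint 2 fixes x5 = 1 and constraint 4 fixes x1 = 4. Constraints 7 and 9 give x5 = x3 = x1, so x5 = x1. But 1 ≠ 4 — contradiction.

Unsatisfiable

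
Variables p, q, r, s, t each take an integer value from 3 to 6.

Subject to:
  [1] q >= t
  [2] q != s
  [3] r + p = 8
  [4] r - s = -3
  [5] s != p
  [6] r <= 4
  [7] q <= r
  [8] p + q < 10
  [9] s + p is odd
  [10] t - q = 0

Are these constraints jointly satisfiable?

Satisfiable

Take p = 5, q = 3, r = 3, s = 6, t = 3. Then constraint 3: r + p = 8; constraint 4: r - s = -3; constraint 8: p + q = 8, and every other listed constraint is also met.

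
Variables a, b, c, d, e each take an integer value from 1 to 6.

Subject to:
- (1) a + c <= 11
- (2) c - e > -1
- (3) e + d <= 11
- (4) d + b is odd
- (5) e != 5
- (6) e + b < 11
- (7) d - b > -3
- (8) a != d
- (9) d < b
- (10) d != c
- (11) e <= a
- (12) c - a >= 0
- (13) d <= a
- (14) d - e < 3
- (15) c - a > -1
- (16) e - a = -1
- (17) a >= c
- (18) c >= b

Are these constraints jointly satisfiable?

Satisfiable

One satisfying assignment is a = 5, b = 5, c = 5, d = 4, e = 4.
For the less obvious constraints — constraint 1: a + c = 10; constraint 2: c - e = 1; constraint 3: e + d = 8 — and the others hold by inspection.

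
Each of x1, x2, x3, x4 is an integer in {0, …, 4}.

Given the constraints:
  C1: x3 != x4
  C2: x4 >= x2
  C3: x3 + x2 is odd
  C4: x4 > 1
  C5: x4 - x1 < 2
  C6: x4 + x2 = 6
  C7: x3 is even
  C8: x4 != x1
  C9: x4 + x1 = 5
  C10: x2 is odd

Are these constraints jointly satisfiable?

Setting (x1, x2, x3, x4) = (2, 3, 2, 3) satisfies everything: constraint 5: x4 - x1 = 1; constraint 6: x4 + x2 = 6; constraint 9: x4 + x1 = 5, and the others follow.

Satisfiable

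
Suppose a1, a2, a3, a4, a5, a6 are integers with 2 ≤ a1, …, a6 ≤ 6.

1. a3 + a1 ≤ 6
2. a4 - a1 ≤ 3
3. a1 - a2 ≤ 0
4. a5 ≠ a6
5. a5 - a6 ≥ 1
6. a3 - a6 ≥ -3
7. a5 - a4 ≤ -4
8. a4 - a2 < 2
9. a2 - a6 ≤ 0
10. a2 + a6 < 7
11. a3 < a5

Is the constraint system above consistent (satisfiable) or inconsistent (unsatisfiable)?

Unsatisfiable

Constraints 2, 3, 5, 7, and 9 give a5 − a6 ≥ 1, a6 − a2 ≥ 0, a2 − a1 ≥ 0, a1 − a4 ≥ -3, a4 − a5 ≥ 4.
Adding all 5 inequalities: the left sides telescope to 0, and the right sides sum to 1 + 0 + 0 + (-3) + 4 = 2. So 0 ≥ 2, which is false.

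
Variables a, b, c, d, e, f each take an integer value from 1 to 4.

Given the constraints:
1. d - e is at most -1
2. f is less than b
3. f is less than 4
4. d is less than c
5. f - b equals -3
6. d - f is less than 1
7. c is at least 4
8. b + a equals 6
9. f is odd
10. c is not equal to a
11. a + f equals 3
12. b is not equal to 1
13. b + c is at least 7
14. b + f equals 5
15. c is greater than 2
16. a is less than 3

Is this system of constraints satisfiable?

Take a = 2, b = 4, c = 4, d = 1, e = 4, f = 1. Then constraint 1: d - e = -3; constraint 5: f - b = -3, and every other listed constraint is also met.

Satisfiable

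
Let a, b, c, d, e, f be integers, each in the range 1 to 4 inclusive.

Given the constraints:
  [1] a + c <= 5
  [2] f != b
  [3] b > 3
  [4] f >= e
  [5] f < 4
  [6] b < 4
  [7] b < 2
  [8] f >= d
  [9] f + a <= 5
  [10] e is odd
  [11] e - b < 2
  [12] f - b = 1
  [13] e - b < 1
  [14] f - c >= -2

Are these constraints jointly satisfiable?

Unsatisfiable

From constraint 3: b ≥ 4. From constraint 6: b ≤ 3. But 3 < 4, so no value of b works.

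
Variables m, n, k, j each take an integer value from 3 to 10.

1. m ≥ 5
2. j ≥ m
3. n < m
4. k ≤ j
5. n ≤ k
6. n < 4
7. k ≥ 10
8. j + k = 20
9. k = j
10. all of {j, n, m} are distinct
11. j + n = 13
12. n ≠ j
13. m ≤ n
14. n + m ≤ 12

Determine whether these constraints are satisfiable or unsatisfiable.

From constraints 4 and 7: j ≥ k ≥ 10. From constraints 1 and 13: n ≥ m ≥ 5. Hence j + n ≥ 15. But constraint 11 requires j + n = 13, and 13 < 15. Contradiction.

Unsatisfiable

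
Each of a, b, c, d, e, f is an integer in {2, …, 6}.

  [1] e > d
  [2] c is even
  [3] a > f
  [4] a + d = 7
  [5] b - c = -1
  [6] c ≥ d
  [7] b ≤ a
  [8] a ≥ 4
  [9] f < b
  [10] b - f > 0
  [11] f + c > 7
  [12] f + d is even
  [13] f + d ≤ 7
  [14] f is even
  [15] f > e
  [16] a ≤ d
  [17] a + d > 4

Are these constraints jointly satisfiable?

Constraints 1, 7, 9, 15, and 16 give b ≤ a, a ≤ d, d < e, e < f, f < b. Chaining: b ≤ a ≤ d < e < f < b, which forces b < b — impossible.

Unsatisfiable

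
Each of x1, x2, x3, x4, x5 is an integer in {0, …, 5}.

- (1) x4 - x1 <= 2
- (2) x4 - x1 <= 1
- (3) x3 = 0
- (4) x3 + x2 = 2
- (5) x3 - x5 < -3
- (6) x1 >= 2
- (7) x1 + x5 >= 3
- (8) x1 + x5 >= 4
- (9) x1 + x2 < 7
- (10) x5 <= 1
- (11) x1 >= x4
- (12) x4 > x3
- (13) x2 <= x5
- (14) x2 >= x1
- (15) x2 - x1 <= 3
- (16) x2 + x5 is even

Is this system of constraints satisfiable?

Unsatisfiable

From constraints 6 and 14: x2 ≥ x1 and x1 ≥ 2, so x2 ≥ 2. From constraints 10 and 13: x2 ≤ x5 and x5 ≤ 1, so x2 ≤ 1. But 1 < 2, so no value of x2 works.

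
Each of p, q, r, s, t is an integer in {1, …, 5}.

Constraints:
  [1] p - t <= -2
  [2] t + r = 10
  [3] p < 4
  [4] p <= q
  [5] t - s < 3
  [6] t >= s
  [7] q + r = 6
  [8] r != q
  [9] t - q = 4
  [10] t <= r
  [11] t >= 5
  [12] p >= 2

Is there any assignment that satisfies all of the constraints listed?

Unsatisfiable

From constraints 4 and 12: q ≥ p ≥ 2. From constraints 10 and 11: r ≥ t ≥ 5. Hence q + r ≥ 7. But constraint 7 requires q + r = 6, and 6 < 7. Contradiction.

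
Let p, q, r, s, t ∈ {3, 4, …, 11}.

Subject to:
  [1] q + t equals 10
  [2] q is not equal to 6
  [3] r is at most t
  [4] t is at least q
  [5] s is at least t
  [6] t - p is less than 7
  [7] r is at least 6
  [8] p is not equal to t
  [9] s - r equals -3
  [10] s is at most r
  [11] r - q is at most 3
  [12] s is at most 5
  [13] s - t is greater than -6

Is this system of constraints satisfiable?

Unsatisfiable

From constraints 3 and 7: t ≥ r and r ≥ 6, so t ≥ 6. From constraints 5 and 12: t ≤ s and s ≤ 5, so t ≤ 5. But 5 < 6, so no value of t works.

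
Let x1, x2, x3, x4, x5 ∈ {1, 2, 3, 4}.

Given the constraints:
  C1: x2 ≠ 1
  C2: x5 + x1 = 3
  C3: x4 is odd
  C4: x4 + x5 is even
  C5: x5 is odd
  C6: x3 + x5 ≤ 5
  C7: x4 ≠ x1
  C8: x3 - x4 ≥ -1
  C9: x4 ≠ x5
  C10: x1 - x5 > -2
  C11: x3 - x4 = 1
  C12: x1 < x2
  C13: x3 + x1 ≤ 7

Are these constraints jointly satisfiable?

Satisfiable

One satisfying assignment is x1 = 2, x2 = 4, x3 = 4, x4 = 3, x5 = 1.
For the less obvious constraints — constraint 2: x5 + x1 = 3; constraint 6: x3 + x5 = 5 — and the others hold by inspection.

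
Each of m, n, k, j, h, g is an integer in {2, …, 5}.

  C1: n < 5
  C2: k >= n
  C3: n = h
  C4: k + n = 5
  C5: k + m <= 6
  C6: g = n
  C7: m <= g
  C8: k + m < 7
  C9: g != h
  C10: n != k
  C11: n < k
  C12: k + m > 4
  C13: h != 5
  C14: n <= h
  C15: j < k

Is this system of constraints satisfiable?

From constraints 3 and 6, g = n = h, so g = h. But constraint 9 says g ≠ h. Contradiction.

Unsatisfiable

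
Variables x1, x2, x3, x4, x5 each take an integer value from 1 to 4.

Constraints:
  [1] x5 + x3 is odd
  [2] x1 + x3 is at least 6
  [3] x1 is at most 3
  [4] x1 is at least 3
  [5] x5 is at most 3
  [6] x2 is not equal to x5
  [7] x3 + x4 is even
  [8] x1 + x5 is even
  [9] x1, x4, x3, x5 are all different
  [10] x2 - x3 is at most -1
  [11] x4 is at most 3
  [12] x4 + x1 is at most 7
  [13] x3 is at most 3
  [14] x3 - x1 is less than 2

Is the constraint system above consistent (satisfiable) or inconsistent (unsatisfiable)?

Constraints 3, 5, 11, and 13 confine each of x1, x4, x3, x5 to the 3 values {1, …, 3} (the domain already gives each ≥ 1).
Constraint 9 requires all 4 of them to be distinct, but only 3 values are available — impossible by the pigeonhole principle.

Unsatisfiable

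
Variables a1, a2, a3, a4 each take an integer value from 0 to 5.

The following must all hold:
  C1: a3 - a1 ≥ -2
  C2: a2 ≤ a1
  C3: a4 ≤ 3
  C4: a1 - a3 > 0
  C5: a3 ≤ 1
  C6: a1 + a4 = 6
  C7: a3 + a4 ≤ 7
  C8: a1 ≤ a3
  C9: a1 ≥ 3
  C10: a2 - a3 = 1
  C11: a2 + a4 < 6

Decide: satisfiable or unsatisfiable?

Unsatisfiable

From constraints 5 and 8: a1 ≤ a3 ≤ 1. From constraint 3: a4 ≤ 3. Hence a1 + a4 ≤ 4. But constraint 6 requires a1 + a4 = 6, and 6 > 4. Contradiction.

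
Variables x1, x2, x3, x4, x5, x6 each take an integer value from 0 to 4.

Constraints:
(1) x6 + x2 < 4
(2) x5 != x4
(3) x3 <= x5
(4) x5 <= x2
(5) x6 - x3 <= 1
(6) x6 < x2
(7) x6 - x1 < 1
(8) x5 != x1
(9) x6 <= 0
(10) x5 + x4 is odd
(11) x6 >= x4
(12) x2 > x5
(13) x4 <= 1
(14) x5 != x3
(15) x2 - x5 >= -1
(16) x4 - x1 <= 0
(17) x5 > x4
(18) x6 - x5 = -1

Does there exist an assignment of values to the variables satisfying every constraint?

Try x1 = 0, x2 = 3, x3 = 0, x4 = 0, x5 = 1, x6 = 0.
Check constraint 1: x6 + x2 = 3; constraint 5: x6 - x3 = 0. The remaining constraints are straightforward to verify.

Satisfiable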